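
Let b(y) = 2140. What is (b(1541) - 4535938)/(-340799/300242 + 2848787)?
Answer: -1361236579116/855325165655 ≈ -1.5915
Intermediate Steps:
(b(1541) - 4535938)/(-340799/300242 + 2848787) = (2140 - 4535938)/(-340799/300242 + 2848787) = -4533798/(-340799*1/300242 + 2848787) = -4533798/(-340799/300242 + 2848787) = -4533798/855325165655/300242 = -4533798*300242/855325165655 = -1361236579116/855325165655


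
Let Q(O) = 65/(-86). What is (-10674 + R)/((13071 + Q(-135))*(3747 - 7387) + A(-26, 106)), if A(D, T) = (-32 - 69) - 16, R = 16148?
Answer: -13846/120338803 ≈ -0.00011506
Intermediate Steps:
Q(O) = -65/86 (Q(O) = 65*(-1/86) = -65/86)
A(D, T) = -117 (A(D, T) = -101 - 16 = -117)
(-10674 + R)/((13071 + Q(-135))*(3747 - 7387) + A(-26, 106)) = (-10674 + 16148)/((13071 - 65/86)*(3747 - 7387) - 117) = 5474/((1124041/86)*(-3640) - 117) = 5474/(-2045754620/43 - 117) = 5474/(-2045759651/43) = 5474*(-43/2045759651) = -13846/120338803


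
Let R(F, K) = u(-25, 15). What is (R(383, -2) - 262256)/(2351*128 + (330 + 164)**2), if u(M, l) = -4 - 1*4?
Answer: -65566/136241 ≈ -0.48125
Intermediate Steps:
u(M, l) = -8 (u(M, l) = -4 - 4 = -8)
R(F, K) = -8
(R(383, -2) - 262256)/(2351*128 + (330 + 164)**2) = (-8 - 262256)/(2351*128 + (330 + 164)**2) = -262264/(300928 + 494**2) = -262264/(300928 + 244036) = -262264/544964 = -262264*1/544964 = -65566/136241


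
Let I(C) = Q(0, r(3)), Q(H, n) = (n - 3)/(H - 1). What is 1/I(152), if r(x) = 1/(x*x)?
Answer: 9/26 ≈ 0.34615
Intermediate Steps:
r(x) = x**(-2) (r(x) = 1/(x**2) = x**(-2))
Q(H, n) = (-3 + n)/(-1 + H)
I(C) = 26/9 (I(C) = (-3 + 3**(-2))/(-1 + 0) = (-3 + 1/9)/(-1) = -1*(-26/9) = 26/9)
1/I(152) = 1/(26/9) = 9/26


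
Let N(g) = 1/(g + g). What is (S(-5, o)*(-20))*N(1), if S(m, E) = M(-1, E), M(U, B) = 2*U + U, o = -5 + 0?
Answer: 30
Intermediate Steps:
N(g) = 1/(2*g)
o = -5
M(U, B) = 3*U
S(m, E) = -3 (S(m, E) = 3*(-1) = -3)
(S(-5, o)*(-20))*N(1) = (-3*(-20))*((1/2)/1) = 60*((1/2)*1) = 60*(1/2) = 30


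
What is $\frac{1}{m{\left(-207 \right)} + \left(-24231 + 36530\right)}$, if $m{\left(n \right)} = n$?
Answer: $\frac{1}{12092} \approx 8.2699 \cdot 10^{-5}$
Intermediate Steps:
$\frac{1}{m{\left(-207 \right)} + \left(-24231 + 36530\right)} = \frac{1}{-207 + \left(-24231 + 36530\right)} = \frac{1}{-207 + 12299} = \frac{1}{12092}$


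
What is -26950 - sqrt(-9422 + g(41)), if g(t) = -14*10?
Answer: -26950 - I*sqrt(9562) ≈ -26950.0 - 97.786*I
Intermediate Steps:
g(t) = -140
-26950 - sqrt(-9422 + g(41)) = -26950 - sqrt(-9422 - 140) = -26950 - sqrt(-9562) = -26950 - I*sqrt(9562)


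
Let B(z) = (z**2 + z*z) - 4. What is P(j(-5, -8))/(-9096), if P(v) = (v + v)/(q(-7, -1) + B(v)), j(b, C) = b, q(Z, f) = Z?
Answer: 5/177372 ≈ 2.8189e-5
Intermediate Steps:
B(z) = -4 + 2*z**2 (B(z) = (z**2 + z**2) - 4 = 2*z**2 - 4 = -4 + 2*z**2)
P(v) = 2*v/(-11 + 2*v**2) (P(v) = (v + v)/(-7 + (-4 + 2*v**2)) = (2*v)/(-11 + 2*v**2) = 2*v/(-11 + 2*v**2))
P(j(-5, -8))/(-9096) = (2*(-5)/(-11 + 2*(-5)**2))/(-9096) = (2*(-5)/(-11 + 2*25))*(-1/9096) = (2*(-5)/(-11 + 50))*(-1/9096) = (2*(-5)/39)*(-1/9096) = (2*(-5)*(1/39))*(-1/9096) = -10/39*(-1/9096) = 5/177372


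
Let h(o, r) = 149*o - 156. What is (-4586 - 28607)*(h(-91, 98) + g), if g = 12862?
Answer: 28313629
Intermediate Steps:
h(o, r) = -156 + 149*o
(-4586 - 28607)*(h(-91, 98) + g) = (-4586 - 28607)*((-156 + 149*(-91)) + 12862) = -33193*((-156 - 13559) + 12862) = -33193*(-13715 + 12862) = -33193*(-853) = 28313629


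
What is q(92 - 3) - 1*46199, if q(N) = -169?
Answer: -46368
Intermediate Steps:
q(92 - 3) - 1*46199 = -169 - 1*46199 = -169 - 46199 = -46368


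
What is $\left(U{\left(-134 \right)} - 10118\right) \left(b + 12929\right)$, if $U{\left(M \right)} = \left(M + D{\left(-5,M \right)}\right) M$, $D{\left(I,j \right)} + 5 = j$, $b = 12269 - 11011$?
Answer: $375444768$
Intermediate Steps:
$b = 1258$ ($b = 12269 - 11011 = 1258$)
$D{\left(I,j \right)} = -5 + j$
$U{\left(M \right)} = M \left(-5 + 2 M\right)$ ($U{\left(M \right)} = \left(M + \left(-5 + M\right)\right) M = \left(-5 + 2 M\right) M = M \left(-5 + 2 M\right)$)
$\left(U{\left(-134 \right)} - 10118\right) \left(b + 12929\right) = \left(- 134 \left(-5 + 2 \left(-134\right)\right) - 10118\right) \left(1258 + 12929\right) = \left(- 134 \left(-5 - 268\right) - 10118\right) 14187 = \left(\left(-134\right) \left(-273\right) - 10118\right) 14187 = \left(36582 - 10118\right) 14187 = 26464 \cdot 14187 = 375444768$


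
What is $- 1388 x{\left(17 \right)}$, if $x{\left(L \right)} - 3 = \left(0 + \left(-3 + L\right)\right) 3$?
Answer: $-62460$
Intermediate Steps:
$x{\left(L \right)} = -6 + 3 L$ ($x{\left(L \right)} = 3 + \left(0 + \left(-3 + L\right)\right) 3 = 3 + \left(-3 + L\right) 3 = 3 + \left(-9 + 3 L\right) = -6 + 3 L$)
$- 1388 x{\left(17 \right)} = - 1388 \left(-6 + 3 \cdot 17\right) = - 1388 \left(-6 + 51\right) = \left(-1388\right) 45 = -62460$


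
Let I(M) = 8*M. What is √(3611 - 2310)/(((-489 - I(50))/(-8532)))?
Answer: 8532*√1301/889 ≈ 346.17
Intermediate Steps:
√(3611 - 2310)/(((-489 - I(50))/(-8532))) = √(3611 - 2310)/(((-489 - 8*50)/(-8532))) = √1301/(((-489 - 1*400)*(-1/8532))) = √1301/(((-489 - 400)*(-1/8532))) = √1301/((-889*(-1/8532))) = √1301/(889/8532) = √1301*(8532/889) = 8532*√1301/889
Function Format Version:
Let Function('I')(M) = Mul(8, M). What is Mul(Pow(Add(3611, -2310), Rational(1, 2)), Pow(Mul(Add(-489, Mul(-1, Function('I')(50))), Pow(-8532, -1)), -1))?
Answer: Mul(Rational(8532, 889), Pow(1301, Rational(1, 2))) ≈ 346.17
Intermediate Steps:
Mul(Pow(Add(3611, -2310), Rational(1, 2)), Pow(Mul(Add(-489, Mul(-1, Function('I')(50))), Pow(-8532, -1)), -1)) = Mul(Pow(Add(3611, -2310), Rational(1, 2)), Pow(Mul(Add(-489, Mul(-1, Mul(8, 50))), Pow(-8532, -1)), -1)) = Mul(Pow(1301, Rational(1, 2)), Pow(Mul(Add(-489, Mul(-1, 400)), Rational(-1, 8532)), -1)) = Mul(Pow(1301, Rational(1, 2)), Pow(Mul(Add(-489, -400), Rational(-1, 8532)), -1)) = Mul(Pow(1301, Rational(1, 2)), Pow(Mul(-889, Rational(-1, 8532)), -1)) = Mul(Pow(1301, Rational(1, 2)), Pow(Rational(889, 8532), -1)) = Mul(Pow(1301, Rational(1, 2)), Rational(8532, 889)) = Mul(Rational(8532, 889), Pow(1301, Rational(1, 2)))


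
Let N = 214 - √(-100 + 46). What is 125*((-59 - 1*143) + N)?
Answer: 1500 - 375*I*√6 ≈ 1500.0 - 918.56*I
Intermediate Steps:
N = 214 - 3*I*√6 (N = 214 - √(-54) = 214 - 3*I*√6 ≈ 214.0 - 7.3485*I)
125*((-59 - 1*143) + N) = 125*((-59 - 1*143) + (214 - 3*I*√6)) = 125*((-59 - 143) + (214 - 3*I*√6)) = 125*(-202 + (214 - 3*I*√6)) = 125*(12 - 3*I*√6) = 1500 - 375*I*√6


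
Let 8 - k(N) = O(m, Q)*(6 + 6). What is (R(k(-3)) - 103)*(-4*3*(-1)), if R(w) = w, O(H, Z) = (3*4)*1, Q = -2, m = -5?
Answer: -2868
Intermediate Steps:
O(H, Z) = 12 (O(H, Z) = 12*1 = 12)
k(N) = -136 (k(N) = 8 - 12*(6 + 6) = 8 - 12*12 = 8 - 1*144 = 8 - 144 = -136)
(R(k(-3)) - 103)*(-4*3*(-1)) = (-136 - 103)*(-4*3*(-1)) = -(-2868)*(-1) = -239*12 = -2868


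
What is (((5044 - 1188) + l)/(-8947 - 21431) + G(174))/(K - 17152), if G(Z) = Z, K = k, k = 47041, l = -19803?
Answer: 5301719/907968042 ≈ 0.0058391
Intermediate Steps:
K = 47041
(((5044 - 1188) + l)/(-8947 - 21431) + G(174))/(K - 17152) = (((5044 - 1188) - 19803)/(-8947 - 21431) + 174)/(47041 - 17152) = ((3856 - 19803)/(-30378) + 174)/29889 = (-15947*(-1/30378) + 174)*(1/29889) = (15947/30378 + 174)*(1/29889) = (5301719/30378)*(1/29889) = 5301719/907968042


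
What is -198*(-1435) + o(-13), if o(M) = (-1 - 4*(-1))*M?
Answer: 284091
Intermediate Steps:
o(M) = 3*M (o(M) = (-1 + 4)*M = 3*M)
-198*(-1435) + o(-13) = -198*(-1435) + 3*(-13) = 284130 - 39 = 284091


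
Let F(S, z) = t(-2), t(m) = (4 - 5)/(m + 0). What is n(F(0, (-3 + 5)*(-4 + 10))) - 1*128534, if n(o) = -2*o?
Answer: -128535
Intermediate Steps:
t(m) = -1/m
F(S, z) = 1/2 (F(S, z) = -1/(-2) = -1*(-1/2) = 1/2)
n(F(0, (-3 + 5)*(-4 + 10))) - 1*128534 = -2*1/2 - 1*128534 = -1 - 128534 = -128535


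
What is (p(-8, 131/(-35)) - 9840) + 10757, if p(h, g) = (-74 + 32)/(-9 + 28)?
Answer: 17381/19 ≈ 914.79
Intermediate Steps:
p(h, g) = -42/19
(p(-8, 131/(-35)) - 9840) + 10757 = (-42/19 - 9840) + 10757 = -187002/19 + 10757 = 17381/19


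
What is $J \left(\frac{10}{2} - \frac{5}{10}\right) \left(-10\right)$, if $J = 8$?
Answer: $-360$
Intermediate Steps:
$J \left(\frac{10}{2} - \frac{5}{10}\right) \left(-10\right) = 8 \left(\frac{10}{2} - \frac{5}{10}\right) \left(-10\right) = 8 \left(10 \cdot \frac{1}{2} - \frac{1}{2}\right) \left(-10\right) = 8 \left(5 - \frac{1}{2}\right) \left(-10\right) = 8 \cdot \frac{9}{2} \left(-10\right) = 36 \left(-10\right) = -360$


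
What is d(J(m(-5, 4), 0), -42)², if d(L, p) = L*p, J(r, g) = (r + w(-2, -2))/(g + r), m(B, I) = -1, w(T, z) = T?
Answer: 15876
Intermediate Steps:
J(r, g) = (-2 + r)/(g + r) (J(r, g) = (r - 2)/(g + r) = (-2 + r)/(g + r))
d(J(m(-5, 4), 0), -42)² = (((-2 - 1)/(0 - 1))*(-42))² = ((-3/(-1))*(-42))² = (-1*(-3)*(-42))² = (3*(-42))² = (-126)² = 15876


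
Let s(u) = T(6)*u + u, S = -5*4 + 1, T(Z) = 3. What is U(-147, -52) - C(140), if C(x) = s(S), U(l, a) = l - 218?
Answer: -289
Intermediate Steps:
S = -19 (S = -20 + 1 = -19)
U(l, a) = -218 + l
s(u) = 4*u (s(u) = 3*u + u = 4*u)
C(x) = -76 (C(x) = 4*(-19) = -76)
U(-147, -52) - C(140) = (-218 - 147) - 1*(-76) = -365 + 76 = -289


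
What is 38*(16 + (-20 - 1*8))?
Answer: -456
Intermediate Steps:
38*(16 + (-20 - 1*8)) = 38*(16 + (-20 - 8)) = 38*(16 - 28) = 38*(-12) = -456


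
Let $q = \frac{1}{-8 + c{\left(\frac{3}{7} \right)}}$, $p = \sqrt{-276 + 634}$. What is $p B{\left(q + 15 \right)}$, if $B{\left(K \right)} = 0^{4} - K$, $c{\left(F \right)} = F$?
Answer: $- \frac{788 \sqrt{358}}{53} \approx -281.31$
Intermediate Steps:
$p = \sqrt{358} \approx 18.921$
$q = - \frac{7}{53}$ ($q = \frac{1}{-8 + \frac{3}{7}} = \frac{1}{- \frac{53}{7}} = - \frac{7}{53} \approx -0.13208$)
$B{\left(K \right)} = - K$ ($B{\left(K \right)} = 0 - K = - K$)
$p B{\left(q + 15 \right)} = \sqrt{358} \left(- (- \frac{7}{53} + 15)\right) = \sqrt{358} \left(\left(-1\right) \frac{788}{53}\right) = \sqrt{358} \left(- \frac{788}{53}\right) = - \frac{788 \sqrt{358}}{53}$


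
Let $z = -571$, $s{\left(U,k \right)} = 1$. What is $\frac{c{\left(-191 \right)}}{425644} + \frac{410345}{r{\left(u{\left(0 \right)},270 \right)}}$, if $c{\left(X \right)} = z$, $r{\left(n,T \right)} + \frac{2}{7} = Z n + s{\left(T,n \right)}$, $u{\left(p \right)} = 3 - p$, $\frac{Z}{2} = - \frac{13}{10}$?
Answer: $- \frac{1528282798227}{26389928} \approx -57912.0$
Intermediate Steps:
$Z = - \frac{13}{5}$ ($Z = 2 \left(- \frac{13}{10}\right) = - \frac{13}{5} \approx -2.6$)
$r{\left(n,T \right)} = \frac{5}{7} - \frac{13 n}{5}$ ($r{\left(n,T \right)} = - \frac{2}{7} - \left(-1 + \frac{13 n}{5}\right) = \frac{5}{7} - \frac{13 n}{5}$)
$c{\left(X \right)} = -571$
$\frac{c{\left(-191 \right)}}{425644} + \frac{410345}{r{\left(u{\left(0 \right)},270 \right)}} = - \frac{571}{425644} + \frac{410345}{\frac{5}{7} - \frac{13 \left(3 - 0\right)}{5}} = \left(-571\right) \frac{1}{425644} + \frac{410345}{\frac{5}{7} - \frac{13 \left(3 + 0\right)}{5}} = - \frac{571}{425644} + \frac{410345}{\frac{5}{7} - \frac{39}{5}} = - \frac{571}{425644} + \frac{410345}{- \frac{248}{35}} = - \frac{571}{425644} + 410345 \left(- \frac{35}{248}\right) = - \frac{571}{425644} - \frac{14362075}{248} = - \frac{1528282798227}{26389928}$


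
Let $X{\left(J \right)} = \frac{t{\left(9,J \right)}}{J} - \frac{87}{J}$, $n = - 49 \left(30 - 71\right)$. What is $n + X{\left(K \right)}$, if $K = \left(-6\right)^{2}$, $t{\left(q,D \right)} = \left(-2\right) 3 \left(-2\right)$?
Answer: $\frac{24083}{12} \approx 2006.9$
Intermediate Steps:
$n = 2009$ ($n = \left(-49\right) \left(-41\right) = 2009$)
$t{\left(q,D \right)} = 12$ ($t{\left(q,D \right)} = \left(-6\right) \left(-2\right) = 12$)
$K = 36$
$X{\left(J \right)} = - \frac{75}{J}$ ($X{\left(J \right)} = \frac{12}{J} - \frac{87}{J} = - \frac{75}{J}$)
$n + X{\left(K \right)} = 2009 - \frac{75}{36} = 2009 - \frac{25}{12} = \frac{24083}{12}$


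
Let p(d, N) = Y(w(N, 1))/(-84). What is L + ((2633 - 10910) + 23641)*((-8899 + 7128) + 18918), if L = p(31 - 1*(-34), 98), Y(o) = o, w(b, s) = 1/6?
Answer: 132777040031/504 ≈ 2.6345e+8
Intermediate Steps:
w(b, s) = ⅙ (w(b, s) = 1*(⅙) = ⅙)
p(d, N) = -1/504 (p(d, N) = (⅙)/(-84) = (⅙)*(-1/84) = -1/504)
L = -1/504 ≈ -0.0019841
L + ((2633 - 10910) + 23641)*((-8899 + 7128) + 18918) = -1/504 + ((2633 - 10910) + 23641)*((-8899 + 7128) + 18918) = -1/504 + (-8277 + 23641)*(-1771 + 18918) = -1/504 + 15364*17147 = -1/504 + 263446508 = 132777040031/504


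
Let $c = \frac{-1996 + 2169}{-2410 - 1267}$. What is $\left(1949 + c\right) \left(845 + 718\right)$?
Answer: $\frac{11200926900}{3677} \approx 3.0462 \cdot 10^{6}$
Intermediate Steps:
$c = - \frac{173}{3677}$ ($c = \frac{173}{-3677} = 173 \left(- \frac{1}{3677}\right) = - \frac{173}{3677} \approx -0.047049$)
$\left(1949 + c\right) \left(845 + 718\right) = \left(1949 - \frac{173}{3677}\right) \left(845 + 718\right) = \frac{7166300}{3677} \cdot 1563 = \frac{11200926900}{3677}$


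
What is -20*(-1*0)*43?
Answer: 0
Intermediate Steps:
-20*(-1*0)*43 = -0*43 = -20*0*43 = 0*43 = 0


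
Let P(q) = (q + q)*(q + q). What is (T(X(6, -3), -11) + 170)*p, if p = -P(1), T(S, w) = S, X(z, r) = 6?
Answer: -704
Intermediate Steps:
P(q) = 4*q**2 (P(q) = (2*q)*(2*q) = 4*q**2)
p = -4 (p = -4*1**2 = -4 ≈ -4.0000)
(T(X(6, -3), -11) + 170)*p = (6 + 170)*(-4) = 176*(-4) = -704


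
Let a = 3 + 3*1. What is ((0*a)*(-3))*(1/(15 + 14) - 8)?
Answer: 0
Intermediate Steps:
a = 6 (a = 3 + 3 = 6)
((0*a)*(-3))*(1/(15 + 14) - 8) = ((0*6)*(-3))*(1/(15 + 14) - 8) = (0*(-3))*(1/29 - 8) = 0*(1/29 - 8) = 0*(-231/29) = 0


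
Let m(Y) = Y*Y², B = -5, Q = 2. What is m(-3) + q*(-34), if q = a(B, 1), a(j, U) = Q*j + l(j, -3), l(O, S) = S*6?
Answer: 925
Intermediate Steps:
l(O, S) = 6*S
a(j, U) = -18 + 2*j (a(j, U) = 2*j + 6*(-3) = 2*j - 18 = -18 + 2*j)
q = -28 (q = -18 + 2*(-5) = -18 - 10 = -28)
m(Y) = Y³
m(-3) + q*(-34) = (-3)³ - 28*(-34) = -27 + 952 = 925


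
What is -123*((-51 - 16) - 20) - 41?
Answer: 10660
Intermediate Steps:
-123*((-51 - 16) - 20) - 41 = -123*(-67 - 20) - 41 = -123*(-87) - 41 = 10701 - 41 = 10660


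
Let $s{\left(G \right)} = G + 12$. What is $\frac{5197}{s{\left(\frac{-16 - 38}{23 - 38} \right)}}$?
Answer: $\frac{25985}{78} \approx 333.14$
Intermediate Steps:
$s{\left(G \right)} = 12 + G$
$\frac{5197}{s{\left(\frac{-16 - 38}{23 - 38} \right)}} = \frac{5197}{12 + \frac{-16 - 38}{23 - 38}} = \frac{5197}{12 - \frac{54}{-15}} = \frac{5197}{12 - - \frac{18}{5}} = \frac{5197}{12 + \frac{18}{5}} = \frac{5197}{\frac{78}{5}} = 5197 \cdot \frac{5}{78} = \frac{25985}{78}$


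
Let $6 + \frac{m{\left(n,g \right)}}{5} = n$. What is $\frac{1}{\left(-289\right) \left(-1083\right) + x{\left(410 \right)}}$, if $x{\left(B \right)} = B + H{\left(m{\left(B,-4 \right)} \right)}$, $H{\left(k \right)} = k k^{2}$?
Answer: $\frac{1}{8242721397} \approx 1.2132 \cdot 10^{-10}$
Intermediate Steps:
$m{\left(n,g \right)} = -30 + 5 n$
$H{\left(k \right)} = k^{3}$
$x{\left(B \right)} = B + \left(-30 + 5 B\right)^{3}$
$\frac{1}{\left(-289\right) \left(-1083\right) + x{\left(410 \right)}} = \frac{1}{\left(-289\right) \left(-1083\right) + \left(410 + 125 \left(-6 + 410\right)^{3}\right)} = \frac{1}{312987 + \left(410 + 125 \cdot 404^{3}\right)} = \frac{1}{312987 + \left(410 + 125 \cdot 65939264\right)} = \frac{1}{312987 + \left(410 + 8242408000\right)} = \frac{1}{312987 + 8242408410} = \frac{1}{8242721397}$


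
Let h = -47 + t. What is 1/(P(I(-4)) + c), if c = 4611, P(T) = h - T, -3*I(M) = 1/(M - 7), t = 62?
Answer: 33/152657 ≈ 0.00021617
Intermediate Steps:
h = 15 (h = -47 + 62 = 15)
I(M) = -1/(3*(-7 + M)) (I(M) = -1/(3*(M - 7)) = -1/(3*(-7 + M)))
P(T) = 15 - T
1/(P(I(-4)) + c) = 1/((15 - (-1)/(-21 + 3*(-4))) + 4611) = 1/((15 - (-1)/(-21 - 12)) + 4611) = 1/((15 - (-1)/(-33)) + 4611) = 1/((15 - (-1)*(-1)/33) + 4611) = 1/((15 - 1*1/33) + 4611) = 1/((15 - 1/33) + 4611) = 1/(494/33 + 4611) = 1/(152657/33) = 33/152657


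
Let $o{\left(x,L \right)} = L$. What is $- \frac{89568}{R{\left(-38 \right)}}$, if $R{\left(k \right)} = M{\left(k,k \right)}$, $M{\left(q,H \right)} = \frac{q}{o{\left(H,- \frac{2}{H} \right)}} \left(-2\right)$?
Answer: $- \frac{22392}{361} \approx -62.028$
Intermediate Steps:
$M{\left(q,H \right)} = H q$ ($M{\left(q,H \right)} = \frac{q}{\left(-2\right) \frac{1}{H}} \left(-2\right) = q \left(- \frac{H}{2}\right) \left(-2\right) = - \frac{H q}{2} \left(-2\right) = H q$)
$R{\left(k \right)} = k^{2}$ ($R{\left(k \right)} = k k = k^{2}$)
$- \frac{89568}{R{\left(-38 \right)}} = - \frac{89568}{\left(-38\right)^{2}} = - \frac{89568}{1444} = \left(-89568\right) \frac{1}{1444} = - \frac{22392}{361}$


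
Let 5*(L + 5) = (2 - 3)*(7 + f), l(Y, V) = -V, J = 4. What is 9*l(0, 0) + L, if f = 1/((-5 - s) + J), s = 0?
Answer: -31/5 ≈ -6.2000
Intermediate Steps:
f = -1 (f = 1/((-5 - 1*0) + 4) = 1/((-5 + 0) + 4) = 1/(-5 + 4) = 1/(-1) = -1)
L = -31/5 (L = -5 + ((2 - 3)*(7 - 1))/5 = -5 + (-1*6)/5 = -5 + (1/5)*(-6) = -5 - 6/5 = -31/5 ≈ -6.2000)
9*l(0, 0) + L = 9*(-1*0) - 31/5 = 9*0 - 31/5 = 0 - 31/5 = -31/5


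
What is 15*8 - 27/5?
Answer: 573/5 ≈ 114.60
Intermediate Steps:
15*8 - 27/5 = 120 - 27*⅕ = 120 - 27/5 = 573/5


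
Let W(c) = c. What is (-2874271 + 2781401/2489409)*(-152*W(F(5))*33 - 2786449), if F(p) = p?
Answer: 20117145965308555702/2489409 ≈ 8.0811e+12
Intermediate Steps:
(-2874271 + 2781401/2489409)*(-152*W(F(5))*33 - 2786449) = (-2874271 + 2781401/2489409)*(-152*5*33 - 2786449) = (-2874271 + 2781401*(1/2489409))*(-760*33 - 2786449) = (-2874271 + 2781401/2489409)*(-25080 - 2786449) = -7155233314438/2489409*(-2811529) = 20117145965308555702/2489409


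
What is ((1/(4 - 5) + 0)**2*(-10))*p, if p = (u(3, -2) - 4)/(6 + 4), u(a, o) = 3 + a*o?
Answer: 7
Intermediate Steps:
p = -7/10 (p = ((3 + 3*(-2)) - 4)/(6 + 4) = ((3 - 6) - 4)/10 = (-3 - 4)*(1/10) = -7*1/10 = -7/10 ≈ -0.70000)
((1/(4 - 5) + 0)**2*(-10))*p = ((1/(4 - 5) + 0)**2*(-10))*(-7/10) = ((1/(-1) + 0)**2*(-10))*(-7/10) = ((-1 + 0)**2*(-10))*(-7/10) = ((-1)**2*(-10))*(-7/10) = (1*(-10))*(-7/10) = -10*(-7/10) = 7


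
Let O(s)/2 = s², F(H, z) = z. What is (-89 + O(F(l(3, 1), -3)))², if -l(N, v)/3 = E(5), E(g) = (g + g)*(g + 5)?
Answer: 5041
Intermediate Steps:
E(g) = 2*g*(5 + g) (E(g) = (2*g)*(5 + g) = 2*g*(5 + g))
l(N, v) = -300 (l(N, v) = -6*5*(5 + 5) = -6*5*10 = -3*100 = -300)
O(s) = 2*s²
(-89 + O(F(l(3, 1), -3)))² = (-89 + 2*(-3)²)² = (-89 + 2*9)² = (-89 + 18)² = (-71)² = 5041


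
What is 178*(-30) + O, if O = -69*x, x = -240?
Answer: 11220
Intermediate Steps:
O = 16560 (O = -69*(-240) = 16560)
178*(-30) + O = 178*(-30) + 16560 = -5340 + 16560 = 11220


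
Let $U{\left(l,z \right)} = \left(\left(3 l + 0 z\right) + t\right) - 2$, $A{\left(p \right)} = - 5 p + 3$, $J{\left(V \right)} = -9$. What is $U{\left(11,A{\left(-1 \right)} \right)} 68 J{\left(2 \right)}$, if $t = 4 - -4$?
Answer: $-23868$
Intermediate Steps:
$t = 8$ ($t = 4 + 4 = 8$)
$A{\left(p \right)} = 3 - 5 p$
$U{\left(l,z \right)} = 6 + 3 l$ ($U{\left(l,z \right)} = \left(\left(3 l + 0 z\right) + 8\right) - 2 = \left(\left(3 l + 0\right) + 8\right) - 2 = \left(3 l + 8\right) - 2 = \left(8 + 3 l\right) - 2 = 6 + 3 l$)
$U{\left(11,A{\left(-1 \right)} \right)} 68 J{\left(2 \right)} = \left(6 + 3 \cdot 11\right) 68 \left(-9\right) = \left(6 + 33\right) 68 \left(-9\right) = 39 \cdot 68 \left(-9\right) = 2652 \left(-9\right) = -23868$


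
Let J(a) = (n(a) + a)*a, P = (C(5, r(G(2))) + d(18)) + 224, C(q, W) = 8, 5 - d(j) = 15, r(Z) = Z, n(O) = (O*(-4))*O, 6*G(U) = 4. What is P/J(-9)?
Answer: 2/27 ≈ 0.074074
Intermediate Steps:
G(U) = ⅔ (G(U) = (⅙)*4 = ⅔)
n(O) = -4*O² (n(O) = (-4*O)*O = -4*O²)
d(j) = -10 (d(j) = 5 - 1*15 = 5 - 15 = -10)
P = 222 (P = (8 - 10) + 224 = -2 + 224 = 222)
J(a) = a*(a - 4*a²) (J(a) = (-4*a² + a)*a = (a - 4*a²)*a = a*(a - 4*a²))
P/J(-9) = 222/(((-9)²*(1 - 4*(-9)))) = 222/((81*(1 + 36))) = 222/((81*37)) = 222/2997 = 222*(1/2997) = 2/27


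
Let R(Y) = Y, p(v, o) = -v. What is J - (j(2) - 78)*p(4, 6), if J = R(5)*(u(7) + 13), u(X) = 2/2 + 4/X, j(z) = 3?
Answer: -1590/7 ≈ -227.14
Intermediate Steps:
u(X) = 1 + 4/X (u(X) = 2*(1/2) + 4/X = 1 + 4/X)
J = 510/7 (J = 5*((4 + 7)/7 + 13) = 5*((1/7)*11 + 13) = 5*(11/7 + 13) = 5*(102/7) = 510/7 ≈ 72.857)
J - (j(2) - 78)*p(4, 6) = 510/7 - (3 - 78)*(-1*4) = 510/7 - (-75)*(-4) = 510/7 - 1*300 = 510/7 - 300 = -1590/7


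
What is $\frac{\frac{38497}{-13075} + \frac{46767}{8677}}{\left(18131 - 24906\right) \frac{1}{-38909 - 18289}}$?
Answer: $\frac{15869016323088}{768635775625} \approx 20.646$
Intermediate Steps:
$\frac{\frac{38497}{-13075} + \frac{46767}{8677}}{\left(18131 - 24906\right) \frac{1}{-38909 - 18289}} = \frac{38497 \left(- \frac{1}{13075}\right) + 46767 \cdot \frac{1}{8677}}{\left(-6775\right) \frac{1}{-57198}} = \frac{- \frac{38497}{13075} + \frac{46767}{8677}}{\left(-6775\right) \left(- \frac{1}{57198}\right)} = \frac{277440056}{113451775 \cdot \frac{6775}{57198}} = \frac{277440056}{113451775} \cdot \frac{57198}{6775} = \frac{15869016323088}{768635775625}$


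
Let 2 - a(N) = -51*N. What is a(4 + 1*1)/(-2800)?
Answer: -257/2800 ≈ -0.091786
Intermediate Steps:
a(N) = 2 + 51*N (a(N) = 2 - (-51)*N = 2 + 51*N)
a(4 + 1*1)/(-2800) = (2 + 51*(4 + 1*1))/(-2800) = (2 + 51*(4 + 1))*(-1/2800) = (2 + 51*5)*(-1/2800) = (2 + 255)*(-1/2800) = 257*(-1/2800) = -257/2800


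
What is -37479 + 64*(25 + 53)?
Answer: -32487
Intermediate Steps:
-37479 + 64*(25 + 53) = -37479 + 64*78 = -37479 + 4992 = -32487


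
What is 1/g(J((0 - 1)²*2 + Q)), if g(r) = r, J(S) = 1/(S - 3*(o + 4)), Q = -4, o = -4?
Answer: -2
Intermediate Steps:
J(S) = 1/S (J(S) = 1/(S - 3*(-4 + 4)) = 1/(S - 3*0) = 1/(S + 0) = 1/S)
1/g(J((0 - 1)²*2 + Q)) = 1/(1/((0 - 1)²*2 - 4)) = 1/(1/((-1)²*2 - 4)) = 1/(1/(1*2 - 4)) = 1/(1/(2 - 4)) = 1/(1/(-2)) = 1/(-½) = -2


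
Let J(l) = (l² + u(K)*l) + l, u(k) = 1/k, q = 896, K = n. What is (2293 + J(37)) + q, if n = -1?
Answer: 4558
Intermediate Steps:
K = -1
J(l) = l² (J(l) = (l² + l/(-1)) + l = (l² - l) + l = l²)
(2293 + J(37)) + q = (2293 + 37²) + 896 = (2293 + 1369) + 896 = 3662 + 896 = 4558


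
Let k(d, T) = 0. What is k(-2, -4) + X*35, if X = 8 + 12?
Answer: 700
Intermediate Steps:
X = 20
k(-2, -4) + X*35 = 0 + 20*35 = 0 + 700 = 700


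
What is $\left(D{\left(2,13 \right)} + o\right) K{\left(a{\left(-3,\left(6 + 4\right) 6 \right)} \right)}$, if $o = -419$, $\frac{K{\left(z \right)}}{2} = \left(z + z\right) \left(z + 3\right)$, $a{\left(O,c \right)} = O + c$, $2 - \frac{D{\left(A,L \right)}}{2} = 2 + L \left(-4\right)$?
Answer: $-4309200$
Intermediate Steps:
$D{\left(A,L \right)} = 8 L$ ($D{\left(A,L \right)} = 4 - 2 \left(2 + L \left(-4\right)\right) = 4 - 2 \left(2 - 4 L\right) = 4 + \left(-4 + 8 L\right) = 8 L$)
$K{\left(z \right)} = 4 z \left(3 + z\right)$ ($K{\left(z \right)} = 2 \left(z + z\right) \left(z + 3\right) = 2 \cdot 2 z \left(3 + z\right) = 4 z \left(3 + z\right)$)
$\left(D{\left(2,13 \right)} + o\right) K{\left(a{\left(-3,\left(6 + 4\right) 6 \right)} \right)} = \left(8 \cdot 13 - 419\right) 4 \left(-3 + \left(6 + 4\right) 6\right) \left(3 - \left(3 - \left(6 + 4\right) 6\right)\right) = \left(104 - 419\right) 4 \left(-3 + 10 \cdot 6\right) \left(3 + \left(-3 + 10 \cdot 6\right)\right) = - 315 \cdot 4 \left(-3 + 60\right) \left(3 + \left(-3 + 60\right)\right) = - 315 \cdot 4 \cdot 57 \left(3 + 57\right) = - 315 \cdot 4 \cdot 57 \cdot 60 = \left(-315\right) 13680 = -4309200$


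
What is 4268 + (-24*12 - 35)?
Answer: 3945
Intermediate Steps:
4268 + (-24*12 - 35) = 4268 + (-288 - 35) = 4268 - 323 = 3945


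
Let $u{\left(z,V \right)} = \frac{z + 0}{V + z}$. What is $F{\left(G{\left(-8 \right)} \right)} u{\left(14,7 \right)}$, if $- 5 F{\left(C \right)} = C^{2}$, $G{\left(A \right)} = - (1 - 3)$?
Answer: $- \frac{8}{15} \approx -0.53333$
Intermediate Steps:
$G{\left(A \right)} = 2$ ($G{\left(A \right)} = \left(-1\right) \left(-2\right) = 2$)
$u{\left(z,V \right)} = \frac{z}{V + z}$
$F{\left(C \right)} = - \frac{C^{2}}{5}$
$F{\left(G{\left(-8 \right)} \right)} u{\left(14,7 \right)} = - \frac{2^{2}}{5} \frac{14}{7 + 14} = \left(- \frac{1}{5}\right) 4 \cdot \frac{14}{21} = - \frac{4 \cdot 14 \cdot \frac{1}{21}}{5} = \left(- \frac{4}{5}\right) \frac{2}{3} = - \frac{8}{15}$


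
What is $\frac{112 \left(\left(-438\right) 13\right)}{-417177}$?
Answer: $\frac{212576}{139059} \approx 1.5287$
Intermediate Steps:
$\frac{112 \left(\left(-438\right) 13\right)}{-417177} = 112 \left(-5694\right) \left(- \frac{1}{417177}\right) = \left(-637728\right) \left(- \frac{1}{417177}\right) = \frac{212576}{139059}$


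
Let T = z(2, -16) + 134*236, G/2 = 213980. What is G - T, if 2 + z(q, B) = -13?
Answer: 396351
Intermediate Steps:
G = 427960 (G = 2*213980 = 427960)
z(q, B) = -15 (z(q, B) = -2 - 13 = -15)
T = 31609 (T = -15 + 134*236 = -15 + 31624 = 31609)
G - T = 427960 - 1*31609 = 427960 - 31609 = 396351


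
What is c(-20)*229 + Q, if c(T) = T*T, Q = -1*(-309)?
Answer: 91909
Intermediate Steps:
Q = 309
c(T) = T²
c(-20)*229 + Q = (-20)²*229 + 309 = 400*229 + 309 = 91600 + 309 = 91909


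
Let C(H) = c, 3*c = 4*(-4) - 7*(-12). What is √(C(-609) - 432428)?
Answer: 8*I*√60807/3 ≈ 657.58*I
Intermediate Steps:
c = 68/3 (c = (4*(-4) - 7*(-12))/3 = (-16 + 84)/3 = (⅓)*68 = 68/3 ≈ 22.667)
C(H) = 68/3
√(C(-609) - 432428) = √(68/3 - 432428) = √(-1297216/3) = 8*I*√60807/3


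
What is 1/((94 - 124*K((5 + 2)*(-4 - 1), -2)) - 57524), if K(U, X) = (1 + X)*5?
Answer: -1/56810 ≈ -1.7603e-5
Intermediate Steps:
K(U, X) = 5 + 5*X
1/((94 - 124*K((5 + 2)*(-4 - 1), -2)) - 57524) = 1/((94 - 124*(5 + 5*(-2))) - 57524) = 1/((94 - 124*(5 - 10)) - 57524) = 1/((94 - 124*(-5)) - 57524) = 1/((94 + 620) - 57524) = 1/(714 - 57524) = 1/(-56810) = -1/56810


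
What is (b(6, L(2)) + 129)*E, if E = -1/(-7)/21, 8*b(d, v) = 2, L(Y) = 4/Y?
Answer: 517/588 ≈ 0.87925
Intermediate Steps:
b(d, v) = ¼ (b(d, v) = (⅛)*2 = ¼)
E = 1/147 (E = -1*(-⅐)*(1/21) = (⅐)*(1/21) = 1/147 ≈ 0.0068027)
(b(6, L(2)) + 129)*E = (¼ + 129)*(1/147) = (517/4)*(1/147) = 517/588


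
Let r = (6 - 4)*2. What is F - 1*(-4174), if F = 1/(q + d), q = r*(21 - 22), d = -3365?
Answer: 14062205/3369 ≈ 4174.0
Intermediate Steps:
r = 4 (r = 2*2 = 4)
q = -4 (q = 4*(21 - 22) = 4*(-1) = -4)
F = -1/3369 (F = 1/(-4 - 3365) = 1/(-3369) = -1/3369 ≈ -0.00029682)
F - 1*(-4174) = -1/3369 - 1*(-4174) = -1/3369 + 4174 = 14062205/3369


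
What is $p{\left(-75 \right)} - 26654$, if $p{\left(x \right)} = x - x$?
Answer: $-26654$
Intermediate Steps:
$p{\left(x \right)} = 0$
$p{\left(-75 \right)} - 26654 = 0 - 26654 = -26654$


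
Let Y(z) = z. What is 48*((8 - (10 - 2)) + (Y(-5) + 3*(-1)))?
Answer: -384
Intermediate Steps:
48*((8 - (10 - 2)) + (Y(-5) + 3*(-1))) = 48*((8 - (10 - 2)) + (-5 + 3*(-1))) = 48*((8 - 1*8) + (-5 - 3)) = 48*((8 - 8) - 8) = 48*(0 - 8) = 48*(-8) = -384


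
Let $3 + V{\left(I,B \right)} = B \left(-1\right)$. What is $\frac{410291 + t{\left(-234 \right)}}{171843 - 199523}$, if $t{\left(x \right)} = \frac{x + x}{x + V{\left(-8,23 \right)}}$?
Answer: $- \frac{256433}{17300} \approx -14.823$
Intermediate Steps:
$V{\left(I,B \right)} = -3 - B$ ($V{\left(I,B \right)} = -3 + B \left(-1\right) = -3 - B$)
$t{\left(x \right)} = \frac{2 x}{-26 + x}$ ($t{\left(x \right)} = \frac{x + x}{x - 26} = \frac{2 x}{x - 26} = \frac{2 x}{-26 + x}$)
$\frac{410291 + t{\left(-234 \right)}}{171843 - 199523} = \frac{410291 + 2 \left(-234\right) \frac{1}{-26 - 234}}{171843 - 199523} = \frac{410291 + 2 \left(-234\right) \frac{1}{-260}}{-27680} = \left(410291 + 2 \left(-234\right) \left(- \frac{1}{260}\right)\right) \left(- \frac{1}{27680}\right) = \left(410291 + \frac{9}{5}\right) \left(- \frac{1}{27680}\right) = \frac{2051464}{5} \left(- \frac{1}{27680}\right) = - \frac{256433}{17300}$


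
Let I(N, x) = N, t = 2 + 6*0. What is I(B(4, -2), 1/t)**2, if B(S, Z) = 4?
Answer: 16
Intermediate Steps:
t = 2 (t = 2 + 0 = 2)
I(B(4, -2), 1/t)**2 = 4**2 = 16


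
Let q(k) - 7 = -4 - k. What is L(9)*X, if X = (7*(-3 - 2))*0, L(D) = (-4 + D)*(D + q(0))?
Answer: 0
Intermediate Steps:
q(k) = 3 - k (q(k) = 7 + (-4 - k) = 3 - k)
L(D) = (-4 + D)*(3 + D) (L(D) = (-4 + D)*(D + (3 - 1*0)) = (-4 + D)*(D + (3 + 0)) = (-4 + D)*(D + 3) = (-4 + D)*(3 + D))
X = 0 (X = (7*(-5))*0 = -35*0 = 0)
L(9)*X = (-12 + 9² - 1*9)*0 = (-12 + 81 - 9)*0 = 60*0 = 0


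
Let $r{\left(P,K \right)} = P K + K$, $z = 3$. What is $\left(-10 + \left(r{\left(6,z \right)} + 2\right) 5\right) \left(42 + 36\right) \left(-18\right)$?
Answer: $-147420$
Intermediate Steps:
$r{\left(P,K \right)} = K + K P$ ($r{\left(P,K \right)} = K P + K = K + K P$)
$\left(-10 + \left(r{\left(6,z \right)} + 2\right) 5\right) \left(42 + 36\right) \left(-18\right) = \left(-10 + \left(3 \left(1 + 6\right) + 2\right) 5\right) \left(42 + 36\right) \left(-18\right) = \left(-10 + \left(3 \cdot 7 + 2\right) 5\right) 78 \left(-18\right) = \left(-10 + \left(21 + 2\right) 5\right) 78 \left(-18\right) = \left(-10 + 23 \cdot 5\right) 78 \left(-18\right) = \left(-10 + 115\right) 78 \left(-18\right) = 105 \cdot 78 \left(-18\right) = 8190 \left(-18\right) = -147420$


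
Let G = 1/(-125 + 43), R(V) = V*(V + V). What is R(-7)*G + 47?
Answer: 1878/41 ≈ 45.805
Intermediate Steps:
R(V) = 2*V² (R(V) = V*(2*V) = 2*V²)
G = -1/82 (G = 1/(-82) = -1/82 ≈ -0.012195)
R(-7)*G + 47 = (2*(-7)²)*(-1/82) + 47 = (2*49)*(-1/82) + 47 = 98*(-1/82) + 47 = -49/41 + 47 = 1878/41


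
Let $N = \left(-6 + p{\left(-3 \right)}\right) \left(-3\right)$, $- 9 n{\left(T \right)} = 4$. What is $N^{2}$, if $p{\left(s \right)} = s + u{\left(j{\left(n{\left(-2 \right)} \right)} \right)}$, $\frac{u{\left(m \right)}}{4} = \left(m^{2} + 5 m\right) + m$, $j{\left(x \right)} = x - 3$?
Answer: $\frac{12823561}{729} \approx 17591.0$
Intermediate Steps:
$n{\left(T \right)} = - \frac{4}{9}$ ($n{\left(T \right)} = \left(- \frac{1}{9}\right) 4 = - \frac{4}{9}$)
$j{\left(x \right)} = -3 + x$
$u{\left(m \right)} = 4 m^{2} + 24 m$ ($u{\left(m \right)} = 4 \left(\left(m^{2} + 5 m\right) + m\right) = 4 \left(m^{2} + 6 m\right) = 4 m^{2} + 24 m$)
$p{\left(s \right)} = - \frac{2852}{81} + s$ ($p{\left(s \right)} = s + 4 \left(-3 - \frac{4}{9}\right) \left(6 - \frac{31}{9}\right) = s + 4 \left(- \frac{31}{9}\right) \left(6 - \frac{31}{9}\right) = s + 4 \left(- \frac{31}{9}\right) \frac{23}{9} = s - \frac{2852}{81} = - \frac{2852}{81} + s$)
$N = \frac{3581}{27}$ ($N = \left(-6 - \frac{3095}{81}\right) \left(-3\right) = \left(- \frac{3581}{81}\right) \left(-3\right) = \frac{3581}{27} \approx 132.63$)
$N^{2} = \left(\frac{3581}{27}\right)^{2} = \frac{12823561}{729}$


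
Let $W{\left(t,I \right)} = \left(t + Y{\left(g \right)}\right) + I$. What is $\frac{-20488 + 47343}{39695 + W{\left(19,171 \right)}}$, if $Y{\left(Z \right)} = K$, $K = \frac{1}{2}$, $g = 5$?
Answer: $\frac{53710}{79771} \approx 0.6733$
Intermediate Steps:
$K = \frac{1}{2} \approx 0.5$
$Y{\left(Z \right)} = \frac{1}{2}$
$W{\left(t,I \right)} = \frac{1}{2} + I + t$ ($W{\left(t,I \right)} = \left(t + \frac{1}{2}\right) + I = \left(\frac{1}{2} + t\right) + I = \frac{1}{2} + I + t$)
$\frac{-20488 + 47343}{39695 + W{\left(19,171 \right)}} = \frac{-20488 + 47343}{39695 + \left(\frac{1}{2} + 171 + 19\right)} = \frac{26855}{39695 + \frac{381}{2}} = \frac{26855}{\frac{79771}{2}} = 26855 \cdot \frac{2}{79771} = \frac{53710}{79771}$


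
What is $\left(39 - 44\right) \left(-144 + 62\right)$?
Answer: $410$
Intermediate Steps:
$\left(39 - 44\right) \left(-144 + 62\right) = \left(-5\right) \left(-82\right) = 410$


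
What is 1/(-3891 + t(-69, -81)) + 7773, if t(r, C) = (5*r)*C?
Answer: 186971743/24054 ≈ 7773.0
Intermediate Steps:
t(r, C) = 5*C*r
1/(-3891 + t(-69, -81)) + 7773 = 1/(-3891 + 5*(-81)*(-69)) + 7773 = 1/(-3891 + 27945) + 7773 = 1/24054 + 7773 = 186971743/24054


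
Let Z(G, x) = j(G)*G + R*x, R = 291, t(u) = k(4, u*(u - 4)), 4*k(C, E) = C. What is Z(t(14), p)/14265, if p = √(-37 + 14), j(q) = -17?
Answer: -17/14265 + 97*I*√23/4755 ≈ -0.0011917 + 0.097833*I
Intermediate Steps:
k(C, E) = C/4
t(u) = 1 (t(u) = (¼)*4 = 1)
p = I*√23 (p = √(-23) = I*√23 ≈ 4.7958*I)
Z(G, x) = -17*G + 291*x
Z(t(14), p)/14265 = (-17*1 + 291*(I*√23))/14265 = (-17 + 291*I*√23)*(1/14265) = -17/14265 + 97*I*√23/4755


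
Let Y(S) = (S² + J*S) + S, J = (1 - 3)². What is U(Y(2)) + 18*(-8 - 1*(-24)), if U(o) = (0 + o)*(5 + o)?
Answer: 554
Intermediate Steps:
J = 4 (J = (-2)² = 4)
Y(S) = S² + 5*S (Y(S) = (S² + 4*S) + S = S² + 5*S)
U(o) = o*(5 + o)
U(Y(2)) + 18*(-8 - 1*(-24)) = (2*(5 + 2))*(5 + 2*(5 + 2)) + 18*(-8 - 1*(-24)) = (2*7)*(5 + 2*7) + 18*(-8 + 24) = 14*(5 + 14) + 18*16 = 14*19 + 288 = 266 + 288 = 554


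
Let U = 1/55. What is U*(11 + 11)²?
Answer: 44/5 ≈ 8.8000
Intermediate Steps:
U = 1/55 ≈ 0.018182
U*(11 + 11)² = (11 + 11)²/55 = (1/55)*22² = (1/55)*484 = 44/5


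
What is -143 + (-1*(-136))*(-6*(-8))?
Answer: 6385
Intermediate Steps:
-143 + (-1*(-136))*(-6*(-8)) = -143 + 136*48 = -143 + 6528 = 6385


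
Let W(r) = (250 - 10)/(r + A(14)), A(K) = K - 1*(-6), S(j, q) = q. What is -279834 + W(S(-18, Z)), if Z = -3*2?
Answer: -1958718/7 ≈ -2.7982e+5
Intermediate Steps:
Z = -6
A(K) = 6 + K (A(K) = K + 6 = 6 + K)
W(r) = 240/(20 + r) (W(r) = (250 - 10)/(r + (6 + 14)) = 240/(r + 20) = 240/(20 + r))
-279834 + W(S(-18, Z)) = -279834 + 240/(20 - 6) = -279834 + 240/14 = -279834 + 240*(1/14) = -279834 + 120/7 = -1958718/7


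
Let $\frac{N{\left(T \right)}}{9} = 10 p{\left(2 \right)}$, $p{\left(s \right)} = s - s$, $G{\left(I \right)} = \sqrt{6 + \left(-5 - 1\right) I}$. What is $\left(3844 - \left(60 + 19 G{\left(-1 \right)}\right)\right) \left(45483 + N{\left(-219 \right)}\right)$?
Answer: $172107672 - 1728354 \sqrt{3} \approx 1.6911 \cdot 10^{8}$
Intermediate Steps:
$G{\left(I \right)} = \sqrt{6 - 6 I}$
$p{\left(s \right)} = 0$
$N{\left(T \right)} = 0$ ($N{\left(T \right)} = 9 \cdot 10 \cdot 0 = 9 \cdot 0 = 0$)
$\left(3844 - \left(60 + 19 G{\left(-1 \right)}\right)\right) \left(45483 + N{\left(-219 \right)}\right) = \left(3844 - \left(60 + 19 \sqrt{6 - -6}\right)\right) \left(45483 + 0\right) = \left(3844 - \left(60 + 19 \sqrt{6 + 6}\right)\right) 45483 = \left(3844 - \left(60 + 19 \sqrt{12}\right)\right) 45483 = \left(3844 - \left(60 + 19 \cdot 2 \sqrt{3}\right)\right) 45483 = \left(3844 - \left(60 + 38 \sqrt{3}\right)\right) 45483 = \left(3784 - 38 \sqrt{3}\right) 45483 = 172107672 - 1728354 \sqrt{3}$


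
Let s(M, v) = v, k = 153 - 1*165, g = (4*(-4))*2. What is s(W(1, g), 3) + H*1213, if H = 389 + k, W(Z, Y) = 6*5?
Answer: 457304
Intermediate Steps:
g = -32 (g = -16*2 = -32)
k = -12 (k = 153 - 165 = -12)
W(Z, Y) = 30
H = 377 (H = 389 - 12 = 377)
s(W(1, g), 3) + H*1213 = 3 + 377*1213 = 3 + 457301 = 457304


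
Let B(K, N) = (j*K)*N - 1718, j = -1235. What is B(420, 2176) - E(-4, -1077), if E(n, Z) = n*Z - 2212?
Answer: -1128695014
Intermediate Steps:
B(K, N) = -1718 - 1235*K*N (B(K, N) = (-1235*K)*N - 1718 = -1235*K*N - 1718 = -1718 - 1235*K*N)
E(n, Z) = -2212 + Z*n (E(n, Z) = Z*n - 2212 = -2212 + Z*n)
B(420, 2176) - E(-4, -1077) = (-1718 - 1235*420*2176) - (-2212 - 1077*(-4)) = (-1718 - 1128691200) - (-2212 + 4308) = -1128692918 - 1*2096 = -1128692918 - 2096 = -1128695014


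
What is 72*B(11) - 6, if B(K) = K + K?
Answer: 1578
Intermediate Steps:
B(K) = 2*K
72*B(11) - 6 = 72*(2*11) - 6 = 72*22 - 6 = 1584 - 6 = 1578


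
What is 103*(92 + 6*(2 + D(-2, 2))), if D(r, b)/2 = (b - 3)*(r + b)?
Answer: 10712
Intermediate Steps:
D(r, b) = 2*(-3 + b)*(b + r) (D(r, b) = 2*((b - 3)*(r + b)) = 2*((-3 + b)*(b + r)) = 2*(-3 + b)*(b + r))
103*(92 + 6*(2 + D(-2, 2))) = 103*(92 + 6*(2 + (-6*2 - 6*(-2) + 2*2² + 2*2*(-2)))) = 103*(92 + 6*(2 + (-12 + 12 + 2*4 - 8))) = 103*(92 + 6*(2 + (-12 + 12 + 8 - 8))) = 103*(92 + 6*(2 + 0)) = 103*(92 + 6*2) = 103*(92 + 12) = 103*104 = 10712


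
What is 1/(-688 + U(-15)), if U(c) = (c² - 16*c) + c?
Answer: -1/238 ≈ -0.0042017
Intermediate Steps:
U(c) = c² - 15*c
1/(-688 + U(-15)) = 1/(-688 - 15*(-15 - 15)) = 1/(-688 - 15*(-30)) = 1/(-688 + 450) = 1/(-238) = -1/238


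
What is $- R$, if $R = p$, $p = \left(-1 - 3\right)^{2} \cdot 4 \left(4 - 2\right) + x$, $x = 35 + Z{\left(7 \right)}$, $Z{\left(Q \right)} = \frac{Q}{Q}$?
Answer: $-164$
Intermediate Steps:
$Z{\left(Q \right)} = 1$
$x = 36$ ($x = 35 + 1 = 36$)
$p = 164$ ($p = \left(-1 - 3\right)^{2} \cdot 4 \left(4 - 2\right) + 36 = \left(-4\right)^{2} \cdot 4 \cdot 2 + 36 = 16 \cdot 8 + 36 = 128 + 36 = 164$)
$R = 164$
$- R = \left(-1\right) 164 = -164$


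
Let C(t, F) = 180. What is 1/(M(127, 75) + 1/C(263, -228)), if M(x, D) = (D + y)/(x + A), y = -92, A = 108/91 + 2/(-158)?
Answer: -3455415/439102 ≈ -7.8693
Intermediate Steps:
A = 8441/7189 (A = 108*(1/91) + 2*(-1/158) = 108/91 - 1/79 = 8441/7189 ≈ 1.1742)
M(x, D) = (-92 + D)/(8441/7189 + x) (M(x, D) = (D - 92)/(x + 8441/7189) = (-92 + D)/(8441/7189 + x))
1/(M(127, 75) + 1/C(263, -228)) = 1/(7189*(-92 + 75)/(8441 + 7189*127) + 1/180) = 1/(7189*(-17)/(8441 + 913003) + 1/180) = 1/(7189*(-17)/921444 + 1/180) = 1/(7189*(1/921444)*(-17) + 1/180) = 1/(-122213/921444 + 1/180) = 1/(-439102/3455415) = -3455415/439102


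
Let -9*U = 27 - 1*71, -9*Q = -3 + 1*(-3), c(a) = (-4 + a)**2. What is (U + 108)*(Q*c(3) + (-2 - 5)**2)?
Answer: 151384/27 ≈ 5606.8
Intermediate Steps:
Q = 2/3 (Q = -(-3 + 1*(-3))/9 = -(-3 - 3)/9 = -1/9*(-6) = 2/3 ≈ 0.66667)
U = 44/9 (U = -(27 - 1*71)/9 = -(27 - 71)/9 = -1/9*(-44) = 44/9 ≈ 4.8889)
(U + 108)*(Q*c(3) + (-2 - 5)**2) = (44/9 + 108)*(2*(-4 + 3)**2/3 + (-2 - 5)**2) = 1016*((2/3)*(-1)**2 + (-7)**2)/9 = 1016*((2/3)*1 + 49)/9 = 1016*(2/3 + 49)/9 = (1016/9)*(149/3) = 151384/27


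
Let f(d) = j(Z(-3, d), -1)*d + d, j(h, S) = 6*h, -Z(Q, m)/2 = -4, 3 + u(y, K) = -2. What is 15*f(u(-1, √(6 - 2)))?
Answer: -3675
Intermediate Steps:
u(y, K) = -5 (u(y, K) = -3 - 2 = -5)
Z(Q, m) = 8 (Z(Q, m) = -2*(-4) = 8)
f(d) = 49*d (f(d) = (6*8)*d + d = 48*d + d = 49*d)
15*f(u(-1, √(6 - 2))) = 15*(49*(-5)) = 15*(-245) = -3675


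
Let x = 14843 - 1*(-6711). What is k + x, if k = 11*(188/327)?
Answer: 7050226/327 ≈ 21560.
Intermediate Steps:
k = 2068/327 (k = 11*(188*(1/327)) = 11*(188/327) = 2068/327 ≈ 6.3242)
x = 21554 (x = 14843 + 6711 = 21554)
k + x = 2068/327 + 21554 = 7050226/327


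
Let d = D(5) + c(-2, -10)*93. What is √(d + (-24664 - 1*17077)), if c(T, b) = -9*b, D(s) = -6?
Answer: I*√33377 ≈ 182.69*I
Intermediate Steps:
d = 8364 (d = -6 - 9*(-10)*93 = -6 + 90*93 = -6 + 8370 = 8364)
√(d + (-24664 - 1*17077)) = √(8364 + (-24664 - 1*17077)) = √(8364 + (-24664 - 17077)) = √(8364 - 41741) = √(-33377) = I*√33377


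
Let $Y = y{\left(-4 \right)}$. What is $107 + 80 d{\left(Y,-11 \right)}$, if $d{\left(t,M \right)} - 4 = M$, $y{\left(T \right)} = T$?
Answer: $-453$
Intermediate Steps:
$Y = -4$
$d{\left(t,M \right)} = 4 + M$
$107 + 80 d{\left(Y,-11 \right)} = 107 + 80 \left(4 - 11\right) = 107 + 80 \left(-7\right) = 107 - 560 = -453$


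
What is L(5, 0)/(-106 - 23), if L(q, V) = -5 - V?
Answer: 5/129 ≈ 0.038760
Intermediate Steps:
L(5, 0)/(-106 - 23) = (-5 - 1*0)/(-106 - 23) = (-5 + 0)/(-129) = -1/129*(-5) = 5/129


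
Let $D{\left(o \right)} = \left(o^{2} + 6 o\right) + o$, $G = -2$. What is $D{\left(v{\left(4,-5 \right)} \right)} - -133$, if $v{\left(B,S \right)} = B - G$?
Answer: $211$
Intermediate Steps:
$v{\left(B,S \right)} = 2 + B$ ($v{\left(B,S \right)} = B - -2 = B + 2 = 2 + B$)
$D{\left(o \right)} = o^{2} + 7 o$
$D{\left(v{\left(4,-5 \right)} \right)} - -133 = \left(2 + 4\right) \left(7 + \left(2 + 4\right)\right) - -133 = 6 \left(7 + 6\right) + 133 = 6 \cdot 13 + 133 = 78 + 133 = 211$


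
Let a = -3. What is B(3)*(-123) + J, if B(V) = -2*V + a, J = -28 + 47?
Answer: 1126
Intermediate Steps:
J = 19
B(V) = -3 - 2*V (B(V) = -2*V - 3 = -3 - 2*V)
B(3)*(-123) + J = (-3 - 2*3)*(-123) + 19 = (-3 - 6)*(-123) + 19 = -9*(-123) + 19 = 1107 + 19 = 1126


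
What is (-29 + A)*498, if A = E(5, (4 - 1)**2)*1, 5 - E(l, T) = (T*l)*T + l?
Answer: -216132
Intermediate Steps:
E(l, T) = 5 - l - l*T**2 (E(l, T) = 5 - ((T*l)*T + l) = 5 - (l*T**2 + l) = 5 - (l + l*T**2) = 5 + (-l - l*T**2) = 5 - l - l*T**2)
A = -405 (A = (5 - 1*5 - 1*5*((4 - 1)**2)**2)*1 = (5 - 5 - 1*5*(3**2)**2)*1 = (5 - 5 - 1*5*9**2)*1 = (5 - 5 - 1*5*81)*1 = (5 - 5 - 405)*1 = -405*1 = -405)
(-29 + A)*498 = (-29 - 405)*498 = -434*498 = -216132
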